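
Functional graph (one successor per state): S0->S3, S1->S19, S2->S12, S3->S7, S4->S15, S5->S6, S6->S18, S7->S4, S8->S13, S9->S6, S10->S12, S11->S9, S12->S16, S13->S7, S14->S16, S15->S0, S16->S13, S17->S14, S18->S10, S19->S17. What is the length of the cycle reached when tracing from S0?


Trace from S0 until a state repeats:
  S0 -> S3 -> S7 -> S4 -> S15 -> S0
S0 first seen at step 0, revisited at step 5.
Cycle length = 5 - 0 = 5

5


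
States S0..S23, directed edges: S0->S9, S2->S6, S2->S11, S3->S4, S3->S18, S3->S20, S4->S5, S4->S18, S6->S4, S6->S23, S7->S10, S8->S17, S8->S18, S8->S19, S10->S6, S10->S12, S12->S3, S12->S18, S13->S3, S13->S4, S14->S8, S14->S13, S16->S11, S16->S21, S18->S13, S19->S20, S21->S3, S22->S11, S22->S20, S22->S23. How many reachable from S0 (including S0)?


BFS from S0:
  layer 0: {S0}
  layer 1: {S9}
Reachable set: {S0, S9}
Count = 2

2


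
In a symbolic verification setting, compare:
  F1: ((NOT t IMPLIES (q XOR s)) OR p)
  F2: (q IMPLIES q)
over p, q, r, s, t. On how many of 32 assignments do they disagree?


F1 = ((NOT t IMPLIES (q XOR s)) OR p)
F2 = (q IMPLIES q)
Evaluate both on each of 32 rows (bits = p,q,r,s,t):
  row 0 [00000]: F1=0 F2=1 (differ) -> 1
  row 1 [00001]: F1=1 F2=1 -> 0
  row 2 [00010]: F1=1 F2=1 -> 0
  row 3 [00011]: F1=1 F2=1 -> 0
  row 4 [00100]: F1=0 F2=1 (differ) -> 1
  row 5 [00101]: F1=1 F2=1 -> 0
  row 6 [00110]: F1=1 F2=1 -> 0
  row 7 [00111]: F1=1 F2=1 -> 0
  row 8 [01000]: F1=1 F2=1 -> 0
  row 9 [01001]: F1=1 F2=1 -> 0
  row 10 [01010]: F1=0 F2=1 (differ) -> 1
  row 11 [01011]: F1=1 F2=1 -> 0
  row 12 [01100]: F1=1 F2=1 -> 0
  row 13 [01101]: F1=1 F2=1 -> 0
  row 14 [01110]: F1=0 F2=1 (differ) -> 1
  row 15 [01111]: F1=1 F2=1 -> 0
  row 16 [10000]: F1=1 F2=1 -> 0
  row 17 [10001]: F1=1 F2=1 -> 0
  row 18 [10010]: F1=1 F2=1 -> 0
  row 19 [10011]: F1=1 F2=1 -> 0
  row 20 [10100]: F1=1 F2=1 -> 0
  row 21 [10101]: F1=1 F2=1 -> 0
  row 22 [10110]: F1=1 F2=1 -> 0
  row 23 [10111]: F1=1 F2=1 -> 0
  row 24 [11000]: F1=1 F2=1 -> 0
  row 25 [11001]: F1=1 F2=1 -> 0
  row 26 [11010]: F1=1 F2=1 -> 0
  row 27 [11011]: F1=1 F2=1 -> 0
  row 28 [11100]: F1=1 F2=1 -> 0
  row 29 [11101]: F1=1 F2=1 -> 0
  row 30 [11110]: F1=1 F2=1 -> 0
  row 31 [11111]: F1=1 F2=1 -> 0
Full result column, 8 rows per line (p,q fixed per line; r,s,t runs 000..111 left to right):
  rows 0-7 [p,q=00]: 10001000  (ones: 2)
  rows 8-15 [p,q=01]: 00100010  (ones: 2)
  rows 16-23 [p,q=10]: 00000000  (ones: 0)
  rows 24-31 [p,q=11]: 00000000  (ones: 0)
Disagreements = 2+2+0+0 = 4

4


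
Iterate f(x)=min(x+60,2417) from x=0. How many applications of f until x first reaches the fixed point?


Step 1: x=0, cap=2417, increment=60
Step 2: x grows by 60 each step until capped at 2417; fixed point is x=2417
Step 3: iterations = ceil(2417/60) = 41

41


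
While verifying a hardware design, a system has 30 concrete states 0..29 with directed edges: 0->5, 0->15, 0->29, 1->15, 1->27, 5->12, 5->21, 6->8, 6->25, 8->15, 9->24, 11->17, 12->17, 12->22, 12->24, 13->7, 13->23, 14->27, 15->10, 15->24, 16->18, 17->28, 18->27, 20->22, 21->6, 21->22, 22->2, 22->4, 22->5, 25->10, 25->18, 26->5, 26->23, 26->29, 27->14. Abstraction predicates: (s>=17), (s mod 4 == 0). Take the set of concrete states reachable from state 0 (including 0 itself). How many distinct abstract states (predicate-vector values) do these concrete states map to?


BFS from 0:
Concrete reachable: {0, 2, 4, 5, 6, 8, 10, 12, 14, 15, 17, 18, 21, 22, 24, 25, 27, 28, 29}
Abstract via predicates (s>=17), (s mod 4 == 0):
  (0,0) <- {2, 5, 6, 10, 14, 15}
  (0,1) <- {0, 4, 8, 12}
  (1,0) <- {17, 18, 21, 22, 25, 27, 29}
  (1,1) <- {24, 28}
Distinct abstract states = 4

4


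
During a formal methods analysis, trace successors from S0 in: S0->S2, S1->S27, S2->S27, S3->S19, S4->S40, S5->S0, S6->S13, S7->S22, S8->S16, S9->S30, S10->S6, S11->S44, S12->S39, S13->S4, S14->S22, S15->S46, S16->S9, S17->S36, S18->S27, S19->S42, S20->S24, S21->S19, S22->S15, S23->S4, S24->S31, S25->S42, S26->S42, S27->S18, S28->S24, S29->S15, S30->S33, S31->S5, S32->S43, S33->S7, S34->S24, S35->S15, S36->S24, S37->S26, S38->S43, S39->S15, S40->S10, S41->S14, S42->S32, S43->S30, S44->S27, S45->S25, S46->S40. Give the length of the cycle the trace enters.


Trace from S0 until a state repeats:
  S0 -> S2 -> S27 -> S18 -> S27
S27 first seen at step 2, revisited at step 4.
Cycle length = 4 - 2 = 2

2


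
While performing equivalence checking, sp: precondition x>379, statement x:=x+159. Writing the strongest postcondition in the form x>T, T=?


Formula: sp(P, x:=E) = exists old_x. (x = E[old_x/x]) AND P[old_x/x] (old_x is the value of x before the assignment; eliminate old_x by solving x = E[old_x/x] for old_x)
Step 1: Precondition P: x>379, i.e. old_x > 379
Step 2: Assignment gives x = old_x + 159, so old_x = x - 159
Step 3: Substitute into P: x - 159 > 379
Step 4: Simplify: x > 379+159 = 538

538


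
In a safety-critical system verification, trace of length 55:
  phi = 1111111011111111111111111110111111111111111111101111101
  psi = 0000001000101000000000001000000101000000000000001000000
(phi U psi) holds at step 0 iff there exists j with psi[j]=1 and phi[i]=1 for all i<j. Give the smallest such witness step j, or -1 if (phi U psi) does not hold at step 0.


(phi U psi) at 0: need smallest j with psi[j]=1 and phi[i]=1 for all i in [0,j).
Scan from step 0:
  step 0: phi=1, psi=0 -> continue
  step 1: phi=1, psi=0 -> continue
  step 2: phi=1, psi=0 -> continue
  step 3: phi=1, psi=0 -> continue
  step 6: psi=1 and phi held for [0,6) -> witness found
Witness step = 6

6


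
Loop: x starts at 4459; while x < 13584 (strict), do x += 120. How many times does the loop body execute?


Step 1: x goes from 4459 toward 13584 by 120; the body runs while x<13584, so iterations = ceil((bound-start)/step)
Step 2: Distance=9125
Step 3: ceil(9125/120)=77

77


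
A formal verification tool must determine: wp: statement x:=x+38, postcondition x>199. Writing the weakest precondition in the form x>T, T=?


Formula: wp(x:=E, P) = P[E/x] (substitute E for x in postcondition)
Step 1: Postcondition: x>199
Step 2: Substitute x+38 for x: x+38>199
Step 3: Solve for x: x > 199-38 = 161

161


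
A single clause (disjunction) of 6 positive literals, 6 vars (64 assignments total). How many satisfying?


Step 1: Total=2^6=64
Step 2: Unsat when all 6 false: 2^0=1
Step 3: Sat=64-1=63

63


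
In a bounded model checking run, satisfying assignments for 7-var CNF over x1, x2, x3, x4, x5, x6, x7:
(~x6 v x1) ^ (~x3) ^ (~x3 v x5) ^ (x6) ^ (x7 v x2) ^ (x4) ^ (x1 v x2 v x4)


CNF with 7 clauses over 7 vars (128 assignments).
An assignment satisfies CNF iff every clause has >=1 true literal.
Check each row (bits = x1,x2,x3,x4,x5,x6,x7; clause T/F shown):
  row 0 [0000000]: clauses=TTTFFFF -> 0
  row 1 [0000001]: clauses=TTTFTFF -> 0
  row 2 [0000010]: clauses=FTTTFFF -> 0
  row 3 [0000011]: clauses=FTTTTFF -> 0
  row 4 [0000100]: clauses=TTTFFFF -> 0
  (every remaining row is evaluated the same way; all 128 results are listed next)
Full result column, 8 rows per line (x1,x2,x3,x4 fixed per line; x5,x6,x7 runs 000..111 left to right):
  rows 0-7 [x1,x2,x3,x4=0000]: 00000000  (ones: 0)
  rows 8-15 [x1,x2,x3,x4=0001]: 00000000  (ones: 0)
  rows 16-23 [x1,x2,x3,x4=0010]: 00000000  (ones: 0)
  rows 24-31 [x1,x2,x3,x4=0011]: 00000000  (ones: 0)
  rows 32-39 [x1,x2,x3,x4=0100]: 00000000  (ones: 0)
  rows 40-47 [x1,x2,x3,x4=0101]: 00000000  (ones: 0)
  rows 48-55 [x1,x2,x3,x4=0110]: 00000000  (ones: 0)
  rows 56-63 [x1,x2,x3,x4=0111]: 00000000  (ones: 0)
  rows 64-71 [x1,x2,x3,x4=1000]: 00000000  (ones: 0)
  rows 72-79 [x1,x2,x3,x4=1001]: 00010001  (ones: 2)
  rows 80-87 [x1,x2,x3,x4=1010]: 00000000  (ones: 0)
  rows 88-95 [x1,x2,x3,x4=1011]: 00000000  (ones: 0)
  rows 96-103 [x1,x2,x3,x4=1100]: 00000000  (ones: 0)
  rows 104-111 [x1,x2,x3,x4=1101]: 00110011  (ones: 4)
  rows 112-119 [x1,x2,x3,x4=1110]: 00000000  (ones: 0)
  rows 120-127 [x1,x2,x3,x4=1111]: 00000000  (ones: 0)
Satisfying assignments = 0+0+0+0+0+0+0+0+0+2+0+0+0+4+0+0 = 6

6


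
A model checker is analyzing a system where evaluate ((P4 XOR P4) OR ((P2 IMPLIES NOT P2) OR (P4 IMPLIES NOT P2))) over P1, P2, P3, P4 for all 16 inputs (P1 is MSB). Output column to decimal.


Formula: ((P4 XOR P4) OR ((P2 IMPLIES NOT P2) OR (P4 IMPLIES NOT P2))) over P1, P2, P3, P4 (16 rows)
Evaluate each row (bits = P1,P2,P3,P4, MSB first):
  row 0 [0000]: ((0 XOR 0) OR ((0 IMPLIES NOT 0) OR (0 IMPLIES NOT 0))) -> 1
  row 1 [0001]: ((1 XOR 1) OR ((0 IMPLIES NOT 0) OR (1 IMPLIES NOT 0))) -> 1
  row 2 [0010]: ((0 XOR 0) OR ((0 IMPLIES NOT 0) OR (0 IMPLIES NOT 0))) -> 1
  row 3 [0011]: ((1 XOR 1) OR ((0 IMPLIES NOT 0) OR (1 IMPLIES NOT 0))) -> 1
  row 4 [0100]: ((0 XOR 0) OR ((1 IMPLIES NOT 1) OR (0 IMPLIES NOT 1))) -> 1
  row 5 [0101]: ((1 XOR 1) OR ((1 IMPLIES NOT 1) OR (1 IMPLIES NOT 1))) -> 0
  row 6 [0110]: ((0 XOR 0) OR ((1 IMPLIES NOT 1) OR (0 IMPLIES NOT 1))) -> 1
  row 7 [0111]: ((1 XOR 1) OR ((1 IMPLIES NOT 1) OR (1 IMPLIES NOT 1))) -> 0
  row 8 [1000]: ((0 XOR 0) OR ((0 IMPLIES NOT 0) OR (0 IMPLIES NOT 0))) -> 1
  row 9 [1001]: ((1 XOR 1) OR ((0 IMPLIES NOT 0) OR (1 IMPLIES NOT 0))) -> 1
  row 10 [1010]: ((0 XOR 0) OR ((0 IMPLIES NOT 0) OR (0 IMPLIES NOT 0))) -> 1
  row 11 [1011]: ((1 XOR 1) OR ((0 IMPLIES NOT 0) OR (1 IMPLIES NOT 0))) -> 1
  row 12 [1100]: ((0 XOR 0) OR ((1 IMPLIES NOT 1) OR (0 IMPLIES NOT 1))) -> 1
  row 13 [1101]: ((1 XOR 1) OR ((1 IMPLIES NOT 1) OR (1 IMPLIES NOT 1))) -> 0
  row 14 [1110]: ((0 XOR 0) OR ((1 IMPLIES NOT 1) OR (0 IMPLIES NOT 1))) -> 1
  row 15 [1111]: ((1 XOR 1) OR ((1 IMPLIES NOT 1) OR (1 IMPLIES NOT 1))) -> 0
Full result column, 4 rows per line (P1,P2 fixed per line; P3,P4 runs 00..11 left to right):
  rows 0-3 [P1,P2=00]: 1111  = hex F
  rows 4-7 [P1,P2=01]: 1010  = hex A
  rows 8-11 [P1,P2=10]: 1111  = hex F
  rows 12-15 [P1,P2=11]: 1010  = hex A
Output column (row 0 .. row 15) = 1111101011111010
Output column grouped in 4s = 1111 1010 1111 1010 = 0xFAFA
Convert to decimal digit by digit (value = value*16 + digit):
  F -> 15
  15*16 + 10 (A) = 250
  250*16 + 15 (F) = 4015
  4015*16 + 10 (A) = 64250
Decimal = 64250

64250


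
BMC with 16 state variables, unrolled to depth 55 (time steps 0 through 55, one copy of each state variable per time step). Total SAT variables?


BMC unrolls to depth k, creating one copy of each state var for steps 0..k.
Step count = 55 + 1 = 56 (steps 0 through 55)
Vars per step = 16
Total = 16 * 56 = 896

896


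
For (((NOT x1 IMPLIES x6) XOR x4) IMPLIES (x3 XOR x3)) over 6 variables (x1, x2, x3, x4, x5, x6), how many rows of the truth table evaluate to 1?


Formula: (((NOT x1 IMPLIES x6) XOR x4) IMPLIES (x3 XOR x3)) over 6 vars (64 rows)
Evaluate each row (x1, x2, x3, x4, x5, x6 as bits, MSB first):
  row 0 [000000]: (((NOT 0 IMPLIES 0) XOR 0) IMPLIES (0 XOR 0)) -> 1
  row 1 [000001]: (((NOT 0 IMPLIES 1) XOR 0) IMPLIES (0 XOR 0)) -> 0
  row 2 [000010]: (((NOT 0 IMPLIES 0) XOR 0) IMPLIES (0 XOR 0)) -> 1
  row 3 [000011]: (((NOT 0 IMPLIES 1) XOR 0) IMPLIES (0 XOR 0)) -> 0
  row 4 [000100]: (((NOT 0 IMPLIES 0) XOR 1) IMPLIES (0 XOR 0)) -> 0
  (every remaining row is evaluated the same way; all 64 results are listed next)
Full result column, 8 rows per line (x1,x2,x3 fixed per line; x4,x5,x6 runs 000..111 left to right):
  rows 0-7 [x1,x2,x3=000]: 10100101  (ones: 4)
  rows 8-15 [x1,x2,x3=001]: 10100101  (ones: 4)
  rows 16-23 [x1,x2,x3=010]: 10100101  (ones: 4)
  rows 24-31 [x1,x2,x3=011]: 10100101  (ones: 4)
  rows 32-39 [x1,x2,x3=100]: 00001111  (ones: 4)
  rows 40-47 [x1,x2,x3=101]: 00001111  (ones: 4)
  rows 48-55 [x1,x2,x3=110]: 00001111  (ones: 4)
  rows 56-63 [x1,x2,x3=111]: 00001111  (ones: 4)
Count of 1-rows = 4+4+4+4+4+4+4+4 = 32

32


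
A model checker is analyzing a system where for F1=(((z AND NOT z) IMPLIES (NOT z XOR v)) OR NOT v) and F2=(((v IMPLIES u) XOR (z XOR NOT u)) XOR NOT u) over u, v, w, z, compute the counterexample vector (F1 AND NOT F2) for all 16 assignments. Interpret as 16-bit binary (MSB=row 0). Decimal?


F1 = (((z AND NOT z) IMPLIES (NOT z XOR v)) OR NOT v)
F2 = (((v IMPLIES u) XOR (z XOR NOT u)) XOR NOT u)
Counterexample to F1=>F2 is where F1=1 and F2=0.
Evaluate each row (bits = u,v,w,z, MSB first):
  row 0 [0000]: F1=1 F2=1 -> F1&~F2 -> 0
  row 1 [0001]: F1=1 F2=0 -> F1&~F2 -> 1
  row 2 [0010]: F1=1 F2=1 -> F1&~F2 -> 0
  row 3 [0011]: F1=1 F2=0 -> F1&~F2 -> 1
  row 4 [0100]: F1=1 F2=0 -> F1&~F2 -> 1
  row 5 [0101]: F1=1 F2=1 -> F1&~F2 -> 0
  row 6 [0110]: F1=1 F2=0 -> F1&~F2 -> 1
  row 7 [0111]: F1=1 F2=1 -> F1&~F2 -> 0
  row 8 [1000]: F1=1 F2=1 -> F1&~F2 -> 0
  row 9 [1001]: F1=1 F2=0 -> F1&~F2 -> 1
  row 10 [1010]: F1=1 F2=1 -> F1&~F2 -> 0
  row 11 [1011]: F1=1 F2=0 -> F1&~F2 -> 1
  row 12 [1100]: F1=1 F2=1 -> F1&~F2 -> 0
  row 13 [1101]: F1=1 F2=0 -> F1&~F2 -> 1
  row 14 [1110]: F1=1 F2=1 -> F1&~F2 -> 0
  row 15 [1111]: F1=1 F2=0 -> F1&~F2 -> 1
Full result column, 4 rows per line (u,v fixed per line; w,z runs 00..11 left to right):
  rows 0-3 [u,v=00]: 0101  = hex 5
  rows 4-7 [u,v=01]: 1010  = hex A
  rows 8-11 [u,v=10]: 0101  = hex 5
  rows 12-15 [u,v=11]: 0101  = hex 5
Counterexample vector (row 0 .. row 15) = 0101101001010101
Output column grouped in 4s = 0101 1010 0101 0101 = 0x5A55
Convert to decimal digit by digit (value = value*16 + digit):
  5 -> 5
  5*16 + 10 (A) = 90
  90*16 + 5 = 1445
  1445*16 + 5 = 23125
Decimal = 23125

23125


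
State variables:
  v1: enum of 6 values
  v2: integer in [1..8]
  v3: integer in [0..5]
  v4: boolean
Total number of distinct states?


State space = product of domain sizes of all variables.
Domain sizes:
  v1 (enum of 6 values): 6
  v2 (integer in [1..8]): 8
  v3 (integer in [0..5]): 6
  v4 (boolean): 2
Product = 6 * 8 * 6 * 2 = 576

576


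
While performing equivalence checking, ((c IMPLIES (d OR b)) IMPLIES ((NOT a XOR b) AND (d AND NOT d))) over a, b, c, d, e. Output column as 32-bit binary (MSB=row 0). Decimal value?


Formula: ((c IMPLIES (d OR b)) IMPLIES ((NOT a XOR b) AND (d AND NOT d))) over a, b, c, d, e (32 rows)
Evaluate each row (bits = a,b,c,d,e, MSB first):
  row 0 [00000]: ((0 IMPLIES (0 OR 0)) IMPLIES ((NOT 0 XOR 0) AND (0 AND NOT 0))) -> 0
  row 1 [00001]: ((0 IMPLIES (0 OR 0)) IMPLIES ((NOT 0 XOR 0) AND (0 AND NOT 0))) -> 0
  row 2 [00010]: ((0 IMPLIES (1 OR 0)) IMPLIES ((NOT 0 XOR 0) AND (1 AND NOT 1))) -> 0
  row 3 [00011]: ((0 IMPLIES (1 OR 0)) IMPLIES ((NOT 0 XOR 0) AND (1 AND NOT 1))) -> 0
  row 4 [00100]: ((1 IMPLIES (0 OR 0)) IMPLIES ((NOT 0 XOR 0) AND (0 AND NOT 0))) -> 1
  row 5 [00101]: ((1 IMPLIES (0 OR 0)) IMPLIES ((NOT 0 XOR 0) AND (0 AND NOT 0))) -> 1
  row 6 [00110]: ((1 IMPLIES (1 OR 0)) IMPLIES ((NOT 0 XOR 0) AND (1 AND NOT 1))) -> 0
  row 7 [00111]: ((1 IMPLIES (1 OR 0)) IMPLIES ((NOT 0 XOR 0) AND (1 AND NOT 1))) -> 0
  row 8 [01000]: ((0 IMPLIES (0 OR 1)) IMPLIES ((NOT 0 XOR 1) AND (0 AND NOT 0))) -> 0
  row 9 [01001]: ((0 IMPLIES (0 OR 1)) IMPLIES ((NOT 0 XOR 1) AND (0 AND NOT 0))) -> 0
  row 10 [01010]: ((0 IMPLIES (1 OR 1)) IMPLIES ((NOT 0 XOR 1) AND (1 AND NOT 1))) -> 0
  row 11 [01011]: ((0 IMPLIES (1 OR 1)) IMPLIES ((NOT 0 XOR 1) AND (1 AND NOT 1))) -> 0
  row 12 [01100]: ((1 IMPLIES (0 OR 1)) IMPLIES ((NOT 0 XOR 1) AND (0 AND NOT 0))) -> 0
  row 13 [01101]: ((1 IMPLIES (0 OR 1)) IMPLIES ((NOT 0 XOR 1) AND (0 AND NOT 0))) -> 0
  row 14 [01110]: ((1 IMPLIES (1 OR 1)) IMPLIES ((NOT 0 XOR 1) AND (1 AND NOT 1))) -> 0
  row 15 [01111]: ((1 IMPLIES (1 OR 1)) IMPLIES ((NOT 0 XOR 1) AND (1 AND NOT 1))) -> 0
  row 16 [10000]: ((0 IMPLIES (0 OR 0)) IMPLIES ((NOT 1 XOR 0) AND (0 AND NOT 0))) -> 0
  row 17 [10001]: ((0 IMPLIES (0 OR 0)) IMPLIES ((NOT 1 XOR 0) AND (0 AND NOT 0))) -> 0
  row 18 [10010]: ((0 IMPLIES (1 OR 0)) IMPLIES ((NOT 1 XOR 0) AND (1 AND NOT 1))) -> 0
  row 19 [10011]: ((0 IMPLIES (1 OR 0)) IMPLIES ((NOT 1 XOR 0) AND (1 AND NOT 1))) -> 0
  row 20 [10100]: ((1 IMPLIES (0 OR 0)) IMPLIES ((NOT 1 XOR 0) AND (0 AND NOT 0))) -> 1
  row 21 [10101]: ((1 IMPLIES (0 OR 0)) IMPLIES ((NOT 1 XOR 0) AND (0 AND NOT 0))) -> 1
  row 22 [10110]: ((1 IMPLIES (1 OR 0)) IMPLIES ((NOT 1 XOR 0) AND (1 AND NOT 1))) -> 0
  row 23 [10111]: ((1 IMPLIES (1 OR 0)) IMPLIES ((NOT 1 XOR 0) AND (1 AND NOT 1))) -> 0
  row 24 [11000]: ((0 IMPLIES (0 OR 1)) IMPLIES ((NOT 1 XOR 1) AND (0 AND NOT 0))) -> 0
  row 25 [11001]: ((0 IMPLIES (0 OR 1)) IMPLIES ((NOT 1 XOR 1) AND (0 AND NOT 0))) -> 0
  row 26 [11010]: ((0 IMPLIES (1 OR 1)) IMPLIES ((NOT 1 XOR 1) AND (1 AND NOT 1))) -> 0
  row 27 [11011]: ((0 IMPLIES (1 OR 1)) IMPLIES ((NOT 1 XOR 1) AND (1 AND NOT 1))) -> 0
  row 28 [11100]: ((1 IMPLIES (0 OR 1)) IMPLIES ((NOT 1 XOR 1) AND (0 AND NOT 0))) -> 0
  row 29 [11101]: ((1 IMPLIES (0 OR 1)) IMPLIES ((NOT 1 XOR 1) AND (0 AND NOT 0))) -> 0
  row 30 [11110]: ((1 IMPLIES (1 OR 1)) IMPLIES ((NOT 1 XOR 1) AND (1 AND NOT 1))) -> 0
  row 31 [11111]: ((1 IMPLIES (1 OR 1)) IMPLIES ((NOT 1 XOR 1) AND (1 AND NOT 1))) -> 0
Full result column, 4 rows per line (a,b,c fixed per line; d,e runs 00..11 left to right):
  rows 0-3 [a,b,c=000]: 0000  = hex 0
  rows 4-7 [a,b,c=001]: 1100  = hex C
  rows 8-11 [a,b,c=010]: 0000  = hex 0
  rows 12-15 [a,b,c=011]: 0000  = hex 0
  rows 16-19 [a,b,c=100]: 0000  = hex 0
  rows 20-23 [a,b,c=101]: 1100  = hex C
  rows 24-27 [a,b,c=110]: 0000  = hex 0
  rows 28-31 [a,b,c=111]: 0000  = hex 0
Output column (row 0 .. row 31) = 00001100000000000000110000000000
Output column grouped in 4s = 0000 1100 0000 0000 0000 1100 0000 0000 = 0x0C000C00
Convert to decimal digit by digit (value = value*16 + digit):
  0 -> 0
  0*16 + 12 (C) = 12
  12*16 + 0 = 192
  192*16 + 0 = 3072
  3072*16 + 0 = 49152
  49152*16 + 12 (C) = 786444
  786444*16 + 0 = 12583104
  12583104*16 + 0 = 201329664
Decimal = 201329664

201329664


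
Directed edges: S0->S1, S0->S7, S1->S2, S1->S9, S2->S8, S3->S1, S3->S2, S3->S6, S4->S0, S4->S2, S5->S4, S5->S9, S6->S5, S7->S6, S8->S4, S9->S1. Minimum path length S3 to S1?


BFS layer-by-layer from S3:
  dist 0: {S3}
  dist 1: {S1, S2, S6}
  -> S1 reached at distance 1
Shortest path length = 1

1


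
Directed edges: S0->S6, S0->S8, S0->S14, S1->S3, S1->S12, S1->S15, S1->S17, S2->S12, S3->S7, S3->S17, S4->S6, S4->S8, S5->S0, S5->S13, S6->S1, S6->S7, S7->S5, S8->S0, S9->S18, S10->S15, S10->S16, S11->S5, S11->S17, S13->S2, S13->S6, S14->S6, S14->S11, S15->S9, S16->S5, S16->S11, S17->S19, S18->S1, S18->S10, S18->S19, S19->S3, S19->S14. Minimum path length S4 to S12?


BFS layer-by-layer from S4:
  dist 0: {S4}
  dist 1: {S6, S8}
  dist 2: {S0, S1, S7}
  dist 3: {S3, S5, S12, S14, S15, S17}
  -> S12 reached at distance 3
Shortest path length = 3

3


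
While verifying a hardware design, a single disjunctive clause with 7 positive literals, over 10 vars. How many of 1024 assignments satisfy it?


Step 1: Total=2^10=1024
Step 2: Unsat when all 7 false: 2^3=8
Step 3: Sat=1024-8=1016

1016


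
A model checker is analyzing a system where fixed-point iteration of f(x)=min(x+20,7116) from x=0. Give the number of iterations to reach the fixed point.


Step 1: x=0, cap=7116, increment=20
Step 2: x grows by 20 each step until capped at 7116; fixed point is x=7116
Step 3: iterations = ceil(7116/20) = 356

356


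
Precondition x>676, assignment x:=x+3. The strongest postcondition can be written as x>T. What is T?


Formula: sp(P, x:=E) = exists old_x. (x = E[old_x/x]) AND P[old_x/x] (old_x is the value of x before the assignment; eliminate old_x by solving x = E[old_x/x] for old_x)
Step 1: Precondition P: x>676, i.e. old_x > 676
Step 2: Assignment gives x = old_x + 3, so old_x = x - 3
Step 3: Substitute into P: x - 3 > 676
Step 4: Simplify: x > 676+3 = 679

679


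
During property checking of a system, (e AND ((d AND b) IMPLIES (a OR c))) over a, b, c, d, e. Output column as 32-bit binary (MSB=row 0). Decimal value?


Formula: (e AND ((d AND b) IMPLIES (a OR c))) over a, b, c, d, e (32 rows)
Evaluate each row (bits = a,b,c,d,e, MSB first):
  row 0 [00000]: (0 AND ((0 AND 0) IMPLIES (0 OR 0))) -> 0
  row 1 [00001]: (1 AND ((0 AND 0) IMPLIES (0 OR 0))) -> 1
  row 2 [00010]: (0 AND ((1 AND 0) IMPLIES (0 OR 0))) -> 0
  row 3 [00011]: (1 AND ((1 AND 0) IMPLIES (0 OR 0))) -> 1
  row 4 [00100]: (0 AND ((0 AND 0) IMPLIES (0 OR 1))) -> 0
  row 5 [00101]: (1 AND ((0 AND 0) IMPLIES (0 OR 1))) -> 1
  row 6 [00110]: (0 AND ((1 AND 0) IMPLIES (0 OR 1))) -> 0
  row 7 [00111]: (1 AND ((1 AND 0) IMPLIES (0 OR 1))) -> 1
  row 8 [01000]: (0 AND ((0 AND 1) IMPLIES (0 OR 0))) -> 0
  row 9 [01001]: (1 AND ((0 AND 1) IMPLIES (0 OR 0))) -> 1
  row 10 [01010]: (0 AND ((1 AND 1) IMPLIES (0 OR 0))) -> 0
  row 11 [01011]: (1 AND ((1 AND 1) IMPLIES (0 OR 0))) -> 0
  row 12 [01100]: (0 AND ((0 AND 1) IMPLIES (0 OR 1))) -> 0
  row 13 [01101]: (1 AND ((0 AND 1) IMPLIES (0 OR 1))) -> 1
  row 14 [01110]: (0 AND ((1 AND 1) IMPLIES (0 OR 1))) -> 0
  row 15 [01111]: (1 AND ((1 AND 1) IMPLIES (0 OR 1))) -> 1
  row 16 [10000]: (0 AND ((0 AND 0) IMPLIES (1 OR 0))) -> 0
  row 17 [10001]: (1 AND ((0 AND 0) IMPLIES (1 OR 0))) -> 1
  row 18 [10010]: (0 AND ((1 AND 0) IMPLIES (1 OR 0))) -> 0
  row 19 [10011]: (1 AND ((1 AND 0) IMPLIES (1 OR 0))) -> 1
  row 20 [10100]: (0 AND ((0 AND 0) IMPLIES (1 OR 1))) -> 0
  row 21 [10101]: (1 AND ((0 AND 0) IMPLIES (1 OR 1))) -> 1
  row 22 [10110]: (0 AND ((1 AND 0) IMPLIES (1 OR 1))) -> 0
  row 23 [10111]: (1 AND ((1 AND 0) IMPLIES (1 OR 1))) -> 1
  row 24 [11000]: (0 AND ((0 AND 1) IMPLIES (1 OR 0))) -> 0
  row 25 [11001]: (1 AND ((0 AND 1) IMPLIES (1 OR 0))) -> 1
  row 26 [11010]: (0 AND ((1 AND 1) IMPLIES (1 OR 0))) -> 0
  row 27 [11011]: (1 AND ((1 AND 1) IMPLIES (1 OR 0))) -> 1
  row 28 [11100]: (0 AND ((0 AND 1) IMPLIES (1 OR 1))) -> 0
  row 29 [11101]: (1 AND ((0 AND 1) IMPLIES (1 OR 1))) -> 1
  row 30 [11110]: (0 AND ((1 AND 1) IMPLIES (1 OR 1))) -> 0
  row 31 [11111]: (1 AND ((1 AND 1) IMPLIES (1 OR 1))) -> 1
Full result column, 4 rows per line (a,b,c fixed per line; d,e runs 00..11 left to right):
  rows 0-3 [a,b,c=000]: 0101  = hex 5
  rows 4-7 [a,b,c=001]: 0101  = hex 5
  rows 8-11 [a,b,c=010]: 0100  = hex 4
  rows 12-15 [a,b,c=011]: 0101  = hex 5
  rows 16-19 [a,b,c=100]: 0101  = hex 5
  rows 20-23 [a,b,c=101]: 0101  = hex 5
  rows 24-27 [a,b,c=110]: 0101  = hex 5
  rows 28-31 [a,b,c=111]: 0101  = hex 5
Output column (row 0 .. row 31) = 01010101010001010101010101010101
Output column grouped in 4s = 0101 0101 0100 0101 0101 0101 0101 0101 = 0x55455555
Convert to decimal digit by digit (value = value*16 + digit):
  5 -> 5
  5*16 + 5 = 85
  85*16 + 4 = 1364
  1364*16 + 5 = 21829
  21829*16 + 5 = 349269
  349269*16 + 5 = 5588309
  5588309*16 + 5 = 89412949
  89412949*16 + 5 = 1430607189
Decimal = 1430607189

1430607189


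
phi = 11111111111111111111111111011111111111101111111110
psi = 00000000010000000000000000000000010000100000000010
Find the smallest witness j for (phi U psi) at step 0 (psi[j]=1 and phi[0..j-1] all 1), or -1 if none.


(phi U psi) at 0: need smallest j with psi[j]=1 and phi[i]=1 for all i in [0,j).
Scan from step 0:
  step 0: phi=1, psi=0 -> continue
  step 1: phi=1, psi=0 -> continue
  step 2: phi=1, psi=0 -> continue
  step 3: phi=1, psi=0 -> continue
  step 9: psi=1 and phi held for [0,9) -> witness found
Witness step = 9

9


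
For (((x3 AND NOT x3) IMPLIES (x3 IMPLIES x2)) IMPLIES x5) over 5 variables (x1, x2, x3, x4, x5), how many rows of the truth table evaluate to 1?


Formula: (((x3 AND NOT x3) IMPLIES (x3 IMPLIES x2)) IMPLIES x5) over 5 vars (32 rows)
Evaluate each row (x1, x2, x3, x4, x5 as bits, MSB first):
  row 0 [00000]: (((0 AND NOT 0) IMPLIES (0 IMPLIES 0)) IMPLIES 0) -> 0
  row 1 [00001]: (((0 AND NOT 0) IMPLIES (0 IMPLIES 0)) IMPLIES 1) -> 1
  row 2 [00010]: (((0 AND NOT 0) IMPLIES (0 IMPLIES 0)) IMPLIES 0) -> 0
  row 3 [00011]: (((0 AND NOT 0) IMPLIES (0 IMPLIES 0)) IMPLIES 1) -> 1
  row 4 [00100]: (((1 AND NOT 1) IMPLIES (1 IMPLIES 0)) IMPLIES 0) -> 0
  row 5 [00101]: (((1 AND NOT 1) IMPLIES (1 IMPLIES 0)) IMPLIES 1) -> 1
  row 6 [00110]: (((1 AND NOT 1) IMPLIES (1 IMPLIES 0)) IMPLIES 0) -> 0
  row 7 [00111]: (((1 AND NOT 1) IMPLIES (1 IMPLIES 0)) IMPLIES 1) -> 1
  row 8 [01000]: (((0 AND NOT 0) IMPLIES (0 IMPLIES 1)) IMPLIES 0) -> 0
  row 9 [01001]: (((0 AND NOT 0) IMPLIES (0 IMPLIES 1)) IMPLIES 1) -> 1
  row 10 [01010]: (((0 AND NOT 0) IMPLIES (0 IMPLIES 1)) IMPLIES 0) -> 0
  row 11 [01011]: (((0 AND NOT 0) IMPLIES (0 IMPLIES 1)) IMPLIES 1) -> 1
  row 12 [01100]: (((1 AND NOT 1) IMPLIES (1 IMPLIES 1)) IMPLIES 0) -> 0
  row 13 [01101]: (((1 AND NOT 1) IMPLIES (1 IMPLIES 1)) IMPLIES 1) -> 1
  row 14 [01110]: (((1 AND NOT 1) IMPLIES (1 IMPLIES 1)) IMPLIES 0) -> 0
  row 15 [01111]: (((1 AND NOT 1) IMPLIES (1 IMPLIES 1)) IMPLIES 1) -> 1
  row 16 [10000]: (((0 AND NOT 0) IMPLIES (0 IMPLIES 0)) IMPLIES 0) -> 0
  row 17 [10001]: (((0 AND NOT 0) IMPLIES (0 IMPLIES 0)) IMPLIES 1) -> 1
  row 18 [10010]: (((0 AND NOT 0) IMPLIES (0 IMPLIES 0)) IMPLIES 0) -> 0
  row 19 [10011]: (((0 AND NOT 0) IMPLIES (0 IMPLIES 0)) IMPLIES 1) -> 1
  row 20 [10100]: (((1 AND NOT 1) IMPLIES (1 IMPLIES 0)) IMPLIES 0) -> 0
  row 21 [10101]: (((1 AND NOT 1) IMPLIES (1 IMPLIES 0)) IMPLIES 1) -> 1
  row 22 [10110]: (((1 AND NOT 1) IMPLIES (1 IMPLIES 0)) IMPLIES 0) -> 0
  row 23 [10111]: (((1 AND NOT 1) IMPLIES (1 IMPLIES 0)) IMPLIES 1) -> 1
  row 24 [11000]: (((0 AND NOT 0) IMPLIES (0 IMPLIES 1)) IMPLIES 0) -> 0
  row 25 [11001]: (((0 AND NOT 0) IMPLIES (0 IMPLIES 1)) IMPLIES 1) -> 1
  row 26 [11010]: (((0 AND NOT 0) IMPLIES (0 IMPLIES 1)) IMPLIES 0) -> 0
  row 27 [11011]: (((0 AND NOT 0) IMPLIES (0 IMPLIES 1)) IMPLIES 1) -> 1
  row 28 [11100]: (((1 AND NOT 1) IMPLIES (1 IMPLIES 1)) IMPLIES 0) -> 0
  row 29 [11101]: (((1 AND NOT 1) IMPLIES (1 IMPLIES 1)) IMPLIES 1) -> 1
  row 30 [11110]: (((1 AND NOT 1) IMPLIES (1 IMPLIES 1)) IMPLIES 0) -> 0
  row 31 [11111]: (((1 AND NOT 1) IMPLIES (1 IMPLIES 1)) IMPLIES 1) -> 1
Full result column, 8 rows per line (x1,x2 fixed per line; x3,x4,x5 runs 000..111 left to right):
  rows 0-7 [x1,x2=00]: 01010101  (ones: 4)
  rows 8-15 [x1,x2=01]: 01010101  (ones: 4)
  rows 16-23 [x1,x2=10]: 01010101  (ones: 4)
  rows 24-31 [x1,x2=11]: 01010101  (ones: 4)
Count of 1-rows = 4+4+4+4 = 16

16


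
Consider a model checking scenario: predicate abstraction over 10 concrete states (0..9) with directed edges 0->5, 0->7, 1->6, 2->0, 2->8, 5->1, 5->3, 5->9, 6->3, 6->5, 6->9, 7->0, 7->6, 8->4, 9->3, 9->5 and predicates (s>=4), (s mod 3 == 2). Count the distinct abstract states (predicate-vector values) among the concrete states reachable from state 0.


BFS from 0:
Concrete reachable: {0, 1, 3, 5, 6, 7, 9}
Abstract via predicates (s>=4), (s mod 3 == 2):
  (0,0) <- {0, 1, 3}
  (1,0) <- {6, 7, 9}
  (1,1) <- {5}
Distinct abstract states = 3

3


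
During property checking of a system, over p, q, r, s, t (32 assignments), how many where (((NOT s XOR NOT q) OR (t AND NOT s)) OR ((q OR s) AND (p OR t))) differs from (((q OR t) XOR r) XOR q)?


F1 = (((NOT s XOR NOT q) OR (t AND NOT s)) OR ((q OR s) AND (p OR t)))
F2 = (((q OR t) XOR r) XOR q)
Evaluate both on each of 32 rows (bits = p,q,r,s,t):
  row 0 [00000]: F1=0 F2=0 -> 0
  row 1 [00001]: F1=1 F2=1 -> 0
  row 2 [00010]: F1=1 F2=0 (differ) -> 1
  row 3 [00011]: F1=1 F2=1 -> 0
  row 4 [00100]: F1=0 F2=1 (differ) -> 1
  row 5 [00101]: F1=1 F2=0 (differ) -> 1
  row 6 [00110]: F1=1 F2=1 -> 0
  row 7 [00111]: F1=1 F2=0 (differ) -> 1
  row 8 [01000]: F1=1 F2=0 (differ) -> 1
  row 9 [01001]: F1=1 F2=0 (differ) -> 1
  row 10 [01010]: F1=0 F2=0 -> 0
  row 11 [01011]: F1=1 F2=0 (differ) -> 1
  row 12 [01100]: F1=1 F2=1 -> 0
  row 13 [01101]: F1=1 F2=1 -> 0
  row 14 [01110]: F1=0 F2=1 (differ) -> 1
  row 15 [01111]: F1=1 F2=1 -> 0
  row 16 [10000]: F1=0 F2=0 -> 0
  row 17 [10001]: F1=1 F2=1 -> 0
  row 18 [10010]: F1=1 F2=0 (differ) -> 1
  row 19 [10011]: F1=1 F2=1 -> 0
  row 20 [10100]: F1=0 F2=1 (differ) -> 1
  row 21 [10101]: F1=1 F2=0 (differ) -> 1
  row 22 [10110]: F1=1 F2=1 -> 0
  row 23 [10111]: F1=1 F2=0 (differ) -> 1
  row 24 [11000]: F1=1 F2=0 (differ) -> 1
  row 25 [11001]: F1=1 F2=0 (differ) -> 1
  row 26 [11010]: F1=1 F2=0 (differ) -> 1
  row 27 [11011]: F1=1 F2=0 (differ) -> 1
  row 28 [11100]: F1=1 F2=1 -> 0
  row 29 [11101]: F1=1 F2=1 -> 0
  row 30 [11110]: F1=1 F2=1 -> 0
  row 31 [11111]: F1=1 F2=1 -> 0
Full result column, 8 rows per line (p,q fixed per line; r,s,t runs 000..111 left to right):
  rows 0-7 [p,q=00]: 00101101  (ones: 4)
  rows 8-15 [p,q=01]: 11010010  (ones: 4)
  rows 16-23 [p,q=10]: 00101101  (ones: 4)
  rows 24-31 [p,q=11]: 11110000  (ones: 4)
Disagreements = 4+4+4+4 = 16

16


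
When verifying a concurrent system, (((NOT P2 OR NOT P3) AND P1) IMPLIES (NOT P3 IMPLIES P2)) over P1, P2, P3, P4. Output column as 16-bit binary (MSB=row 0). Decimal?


Formula: (((NOT P2 OR NOT P3) AND P1) IMPLIES (NOT P3 IMPLIES P2)) over P1, P2, P3, P4 (16 rows)
Evaluate each row (bits = P1,P2,P3,P4, MSB first):
  row 0 [0000]: (((NOT 0 OR NOT 0) AND 0) IMPLIES (NOT 0 IMPLIES 0)) -> 1
  row 1 [0001]: (((NOT 0 OR NOT 0) AND 0) IMPLIES (NOT 0 IMPLIES 0)) -> 1
  row 2 [0010]: (((NOT 0 OR NOT 1) AND 0) IMPLIES (NOT 1 IMPLIES 0)) -> 1
  row 3 [0011]: (((NOT 0 OR NOT 1) AND 0) IMPLIES (NOT 1 IMPLIES 0)) -> 1
  row 4 [0100]: (((NOT 1 OR NOT 0) AND 0) IMPLIES (NOT 0 IMPLIES 1)) -> 1
  row 5 [0101]: (((NOT 1 OR NOT 0) AND 0) IMPLIES (NOT 0 IMPLIES 1)) -> 1
  row 6 [0110]: (((NOT 1 OR NOT 1) AND 0) IMPLIES (NOT 1 IMPLIES 1)) -> 1
  row 7 [0111]: (((NOT 1 OR NOT 1) AND 0) IMPLIES (NOT 1 IMPLIES 1)) -> 1
  row 8 [1000]: (((NOT 0 OR NOT 0) AND 1) IMPLIES (NOT 0 IMPLIES 0)) -> 0
  row 9 [1001]: (((NOT 0 OR NOT 0) AND 1) IMPLIES (NOT 0 IMPLIES 0)) -> 0
  row 10 [1010]: (((NOT 0 OR NOT 1) AND 1) IMPLIES (NOT 1 IMPLIES 0)) -> 1
  row 11 [1011]: (((NOT 0 OR NOT 1) AND 1) IMPLIES (NOT 1 IMPLIES 0)) -> 1
  row 12 [1100]: (((NOT 1 OR NOT 0) AND 1) IMPLIES (NOT 0 IMPLIES 1)) -> 1
  row 13 [1101]: (((NOT 1 OR NOT 0) AND 1) IMPLIES (NOT 0 IMPLIES 1)) -> 1
  row 14 [1110]: (((NOT 1 OR NOT 1) AND 1) IMPLIES (NOT 1 IMPLIES 1)) -> 1
  row 15 [1111]: (((NOT 1 OR NOT 1) AND 1) IMPLIES (NOT 1 IMPLIES 1)) -> 1
Full result column, 4 rows per line (P1,P2 fixed per line; P3,P4 runs 00..11 left to right):
  rows 0-3 [P1,P2=00]: 1111  = hex F
  rows 4-7 [P1,P2=01]: 1111  = hex F
  rows 8-11 [P1,P2=10]: 0011  = hex 3
  rows 12-15 [P1,P2=11]: 1111  = hex F
Output column (row 0 .. row 15) = 1111111100111111
Output column grouped in 4s = 1111 1111 0011 1111 = 0xFF3F
Convert to decimal digit by digit (value = value*16 + digit):
  F -> 15
  15*16 + 15 (F) = 255
  255*16 + 3 = 4083
  4083*16 + 15 (F) = 65343
Decimal = 65343

65343


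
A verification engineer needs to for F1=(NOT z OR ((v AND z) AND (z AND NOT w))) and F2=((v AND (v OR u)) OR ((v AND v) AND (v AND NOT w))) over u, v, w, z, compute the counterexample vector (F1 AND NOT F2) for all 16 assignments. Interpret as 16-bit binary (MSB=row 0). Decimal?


F1 = (NOT z OR ((v AND z) AND (z AND NOT w)))
F2 = ((v AND (v OR u)) OR ((v AND v) AND (v AND NOT w)))
Counterexample to F1=>F2 is where F1=1 and F2=0.
Evaluate each row (bits = u,v,w,z, MSB first):
  row 0 [0000]: F1=1 F2=0 -> F1&~F2 -> 1
  row 1 [0001]: F1=0 F2=0 -> F1&~F2 -> 0
  row 2 [0010]: F1=1 F2=0 -> F1&~F2 -> 1
  row 3 [0011]: F1=0 F2=0 -> F1&~F2 -> 0
  row 4 [0100]: F1=1 F2=1 -> F1&~F2 -> 0
  row 5 [0101]: F1=1 F2=1 -> F1&~F2 -> 0
  row 6 [0110]: F1=1 F2=1 -> F1&~F2 -> 0
  row 7 [0111]: F1=0 F2=1 -> F1&~F2 -> 0
  row 8 [1000]: F1=1 F2=0 -> F1&~F2 -> 1
  row 9 [1001]: F1=0 F2=0 -> F1&~F2 -> 0
  row 10 [1010]: F1=1 F2=0 -> F1&~F2 -> 1
  row 11 [1011]: F1=0 F2=0 -> F1&~F2 -> 0
  row 12 [1100]: F1=1 F2=1 -> F1&~F2 -> 0
  row 13 [1101]: F1=1 F2=1 -> F1&~F2 -> 0
  row 14 [1110]: F1=1 F2=1 -> F1&~F2 -> 0
  row 15 [1111]: F1=0 F2=1 -> F1&~F2 -> 0
Full result column, 4 rows per line (u,v fixed per line; w,z runs 00..11 left to right):
  rows 0-3 [u,v=00]: 1010  = hex A
  rows 4-7 [u,v=01]: 0000  = hex 0
  rows 8-11 [u,v=10]: 1010  = hex A
  rows 12-15 [u,v=11]: 0000  = hex 0
Counterexample vector (row 0 .. row 15) = 1010000010100000
Output column grouped in 4s = 1010 0000 1010 0000 = 0xA0A0
Convert to decimal digit by digit (value = value*16 + digit):
  A -> 10
  10*16 + 0 = 160
  160*16 + 10 (A) = 2570
  2570*16 + 0 = 41120
Decimal = 41120

41120


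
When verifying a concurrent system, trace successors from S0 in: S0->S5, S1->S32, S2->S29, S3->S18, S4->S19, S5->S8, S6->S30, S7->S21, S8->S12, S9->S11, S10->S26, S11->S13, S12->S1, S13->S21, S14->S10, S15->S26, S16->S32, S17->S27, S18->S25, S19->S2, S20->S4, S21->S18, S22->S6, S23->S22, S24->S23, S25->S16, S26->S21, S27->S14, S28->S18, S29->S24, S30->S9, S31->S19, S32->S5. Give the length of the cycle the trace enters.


Trace from S0 until a state repeats:
  S0 -> S5 -> S8 -> S12 -> S1 -> S32 -> S5
S5 first seen at step 1, revisited at step 6.
Cycle length = 6 - 1 = 5

5


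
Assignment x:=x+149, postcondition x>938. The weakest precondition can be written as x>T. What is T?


Formula: wp(x:=E, P) = P[E/x] (substitute E for x in postcondition)
Step 1: Postcondition: x>938
Step 2: Substitute x+149 for x: x+149>938
Step 3: Solve for x: x > 938-149 = 789

789


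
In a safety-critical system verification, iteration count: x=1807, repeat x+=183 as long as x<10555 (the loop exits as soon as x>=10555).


Step 1: x goes from 1807 toward 10555 by 183; the body runs while x<10555, so iterations = ceil((bound-start)/step)
Step 2: Distance=8748
Step 3: ceil(8748/183)=48

48


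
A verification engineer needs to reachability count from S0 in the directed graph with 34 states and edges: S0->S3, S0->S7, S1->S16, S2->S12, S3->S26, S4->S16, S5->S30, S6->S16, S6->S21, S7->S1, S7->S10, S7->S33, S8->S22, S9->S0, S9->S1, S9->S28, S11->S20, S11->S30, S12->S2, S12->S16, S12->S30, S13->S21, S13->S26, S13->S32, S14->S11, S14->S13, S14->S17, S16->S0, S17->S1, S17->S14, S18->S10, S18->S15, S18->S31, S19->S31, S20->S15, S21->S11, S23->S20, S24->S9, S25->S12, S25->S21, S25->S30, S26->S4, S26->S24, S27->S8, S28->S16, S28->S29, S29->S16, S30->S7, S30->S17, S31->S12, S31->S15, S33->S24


BFS from S0:
  layer 0: {S0}
  layer 1: {S3, S7}
  layer 2: {S1, S10, S26, S33}
  layer 3: {S4, S16, S24}
  layer 4: {S9}
  layer 5: {S28}
  layer 6: {S29}
Reachable set: {S0, S1, S3, S4, S7, S9, S10, S16, S24, S26, S28, S29, S33}
Count = 13

13


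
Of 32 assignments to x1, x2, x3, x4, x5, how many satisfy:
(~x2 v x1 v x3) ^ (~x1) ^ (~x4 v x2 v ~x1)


CNF with 3 clauses over 5 vars (32 assignments).
An assignment satisfies CNF iff every clause has >=1 true literal.
Check each row (bits = x1,x2,x3,x4,x5; clause T/F shown):
  row 0 [00000]: clauses=TTT -> 1
  row 1 [00001]: clauses=TTT -> 1
  row 2 [00010]: clauses=TTT -> 1
  row 3 [00011]: clauses=TTT -> 1
  row 4 [00100]: clauses=TTT -> 1
  row 5 [00101]: clauses=TTT -> 1
  row 6 [00110]: clauses=TTT -> 1
  row 7 [00111]: clauses=TTT -> 1
  row 8 [01000]: clauses=FTT -> 0
  row 9 [01001]: clauses=FTT -> 0
  row 10 [01010]: clauses=FTT -> 0
  row 11 [01011]: clauses=FTT -> 0
  row 12 [01100]: clauses=TTT -> 1
  row 13 [01101]: clauses=TTT -> 1
  row 14 [01110]: clauses=TTT -> 1
  row 15 [01111]: clauses=TTT -> 1
  row 16 [10000]: clauses=TFT -> 0
  row 17 [10001]: clauses=TFT -> 0
  row 18 [10010]: clauses=TFF -> 0
  row 19 [10011]: clauses=TFF -> 0
  row 20 [10100]: clauses=TFT -> 0
  row 21 [10101]: clauses=TFT -> 0
  row 22 [10110]: clauses=TFF -> 0
  row 23 [10111]: clauses=TFF -> 0
  row 24 [11000]: clauses=TFT -> 0
  row 25 [11001]: clauses=TFT -> 0
  row 26 [11010]: clauses=TFT -> 0
  row 27 [11011]: clauses=TFT -> 0
  row 28 [11100]: clauses=TFT -> 0
  row 29 [11101]: clauses=TFT -> 0
  row 30 [11110]: clauses=TFT -> 0
  row 31 [11111]: clauses=TFT -> 0
Full result column, 8 rows per line (x1,x2 fixed per line; x3,x4,x5 runs 000..111 left to right):
  rows 0-7 [x1,x2=00]: 11111111  (ones: 8)
  rows 8-15 [x1,x2=01]: 00001111  (ones: 4)
  rows 16-23 [x1,x2=10]: 00000000  (ones: 0)
  rows 24-31 [x1,x2=11]: 00000000  (ones: 0)
Satisfying assignments = 8+4+0+0 = 12

12


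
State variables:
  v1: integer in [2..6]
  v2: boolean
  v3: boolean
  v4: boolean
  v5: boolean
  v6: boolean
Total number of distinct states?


State space = product of domain sizes of all variables.
Domain sizes:
  v1 (integer in [2..6]): 5
  v2 (boolean): 2
  v3 (boolean): 2
  v4 (boolean): 2
  v5 (boolean): 2
  v6 (boolean): 2
Product = 5 * 2 * 2 * 2 * 2 * 2 = 160

160


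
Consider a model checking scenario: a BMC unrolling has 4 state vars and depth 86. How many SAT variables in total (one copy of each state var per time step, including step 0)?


BMC unrolls to depth k, creating one copy of each state var for steps 0..k.
Step count = 86 + 1 = 87 (steps 0 through 86)
Vars per step = 4
Total = 4 * 87 = 348

348


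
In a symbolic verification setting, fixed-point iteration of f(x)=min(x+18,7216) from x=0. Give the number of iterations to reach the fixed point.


Step 1: x=0, cap=7216, increment=18
Step 2: x grows by 18 each step until capped at 7216; fixed point is x=7216
Step 3: iterations = ceil(7216/18) = 401

401


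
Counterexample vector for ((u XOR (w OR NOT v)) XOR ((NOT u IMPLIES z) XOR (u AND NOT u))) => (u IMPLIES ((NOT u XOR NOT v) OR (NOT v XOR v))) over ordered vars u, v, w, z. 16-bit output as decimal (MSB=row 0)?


F1 = ((u XOR (w OR NOT v)) XOR ((NOT u IMPLIES z) XOR (u AND NOT u)))
F2 = (u IMPLIES ((NOT u XOR NOT v) OR (NOT v XOR v)))
Counterexample to F1=>F2 is where F1=1 and F2=0.
Evaluate each row (bits = u,v,w,z, MSB first):
  row 0 [0000]: F1=1 F2=1 -> F1&~F2 -> 0
  row 1 [0001]: F1=0 F2=1 -> F1&~F2 -> 0
  row 2 [0010]: F1=1 F2=1 -> F1&~F2 -> 0
  row 3 [0011]: F1=0 F2=1 -> F1&~F2 -> 0
  row 4 [0100]: F1=0 F2=1 -> F1&~F2 -> 0
  row 5 [0101]: F1=1 F2=1 -> F1&~F2 -> 0
  row 6 [0110]: F1=1 F2=1 -> F1&~F2 -> 0
  row 7 [0111]: F1=0 F2=1 -> F1&~F2 -> 0
  row 8 [1000]: F1=1 F2=1 -> F1&~F2 -> 0
  row 9 [1001]: F1=1 F2=1 -> F1&~F2 -> 0
  row 10 [1010]: F1=1 F2=1 -> F1&~F2 -> 0
  row 11 [1011]: F1=1 F2=1 -> F1&~F2 -> 0
  row 12 [1100]: F1=0 F2=1 -> F1&~F2 -> 0
  row 13 [1101]: F1=0 F2=1 -> F1&~F2 -> 0
  row 14 [1110]: F1=1 F2=1 -> F1&~F2 -> 0
  row 15 [1111]: F1=1 F2=1 -> F1&~F2 -> 0
Full result column, 4 rows per line (u,v fixed per line; w,z runs 00..11 left to right):
  rows 0-3 [u,v=00]: 0000  = hex 0
  rows 4-7 [u,v=01]: 0000  = hex 0
  rows 8-11 [u,v=10]: 0000  = hex 0
  rows 12-15 [u,v=11]: 0000  = hex 0
Counterexample vector (row 0 .. row 15) = 0000000000000000
Output column grouped in 4s = 0000 0000 0000 0000 = 0x0000
Convert to decimal digit by digit (value = value*16 + digit):
  0 -> 0
  0*16 + 0 = 0
  0*16 + 0 = 0
  0*16 + 0 = 0
Decimal = 0

0


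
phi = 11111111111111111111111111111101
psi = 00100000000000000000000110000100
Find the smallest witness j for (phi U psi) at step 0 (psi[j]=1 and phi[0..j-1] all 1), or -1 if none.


(phi U psi) at 0: need smallest j with psi[j]=1 and phi[i]=1 for all i in [0,j).
Scan from step 0:
  step 0: phi=1, psi=0 -> continue
  step 1: phi=1, psi=0 -> continue
  step 2: psi=1 and phi held for [0,2) -> witness found
Witness step = 2

2


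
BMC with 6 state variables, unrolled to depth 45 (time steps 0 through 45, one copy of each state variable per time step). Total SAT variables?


BMC unrolls to depth k, creating one copy of each state var for steps 0..k.
Step count = 45 + 1 = 46 (steps 0 through 45)
Vars per step = 6
Total = 6 * 46 = 276

276


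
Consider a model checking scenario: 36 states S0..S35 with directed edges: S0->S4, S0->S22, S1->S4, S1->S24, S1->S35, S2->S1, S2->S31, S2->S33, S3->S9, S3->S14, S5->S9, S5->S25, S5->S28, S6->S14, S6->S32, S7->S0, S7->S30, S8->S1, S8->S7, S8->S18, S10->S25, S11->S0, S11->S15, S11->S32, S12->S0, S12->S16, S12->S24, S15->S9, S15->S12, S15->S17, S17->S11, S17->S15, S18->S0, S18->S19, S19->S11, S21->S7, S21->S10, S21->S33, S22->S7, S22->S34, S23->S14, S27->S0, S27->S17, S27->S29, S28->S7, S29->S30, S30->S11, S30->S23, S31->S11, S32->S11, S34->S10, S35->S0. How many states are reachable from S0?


BFS from S0:
  layer 0: {S0}
  layer 1: {S4, S22}
  layer 2: {S7, S34}
  layer 3: {S10, S30}
  layer 4: {S11, S23, S25}
  layer 5: {S14, S15, S32}
  layer 6: {S9, S12, S17}
  layer 7: {S16, S24}
Reachable set: {S0, S4, S7, S9, S10, S11, S12, S14, S15, S16, S17, S22, S23, S24, S25, S30, S32, S34}
Count = 18

18


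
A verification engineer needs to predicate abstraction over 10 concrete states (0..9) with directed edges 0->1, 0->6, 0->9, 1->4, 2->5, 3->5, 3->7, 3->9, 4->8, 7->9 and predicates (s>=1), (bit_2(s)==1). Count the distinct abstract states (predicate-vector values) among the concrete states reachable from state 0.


BFS from 0:
Concrete reachable: {0, 1, 4, 6, 8, 9}
Abstract via predicates (s>=1), (bit_2(s)==1):
  (0,0) <- {0}
  (1,0) <- {1, 8, 9}
  (1,1) <- {4, 6}
Distinct abstract states = 3

3
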